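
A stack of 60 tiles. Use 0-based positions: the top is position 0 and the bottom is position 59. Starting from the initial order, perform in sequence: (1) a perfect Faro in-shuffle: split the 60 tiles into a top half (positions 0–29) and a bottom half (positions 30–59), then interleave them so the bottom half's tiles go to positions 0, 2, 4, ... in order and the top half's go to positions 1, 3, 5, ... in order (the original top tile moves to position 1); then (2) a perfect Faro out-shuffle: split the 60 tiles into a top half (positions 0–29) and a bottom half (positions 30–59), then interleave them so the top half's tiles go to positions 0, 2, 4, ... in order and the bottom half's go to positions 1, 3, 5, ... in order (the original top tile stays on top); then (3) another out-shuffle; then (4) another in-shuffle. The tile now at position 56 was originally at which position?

52

Undo the operations in reverse order, starting from position 56:
  undo op 4 (in-shuffle, from bottom half): 56 ← 58
  undo op 3 (out-shuffle, from top half): 58 ← 29
  undo op 2 (out-shuffle, from bottom half): 29 ← 44
  undo op 1 (in-shuffle, from bottom half): 44 ← 52
So the tile at position 56 came from original position 52.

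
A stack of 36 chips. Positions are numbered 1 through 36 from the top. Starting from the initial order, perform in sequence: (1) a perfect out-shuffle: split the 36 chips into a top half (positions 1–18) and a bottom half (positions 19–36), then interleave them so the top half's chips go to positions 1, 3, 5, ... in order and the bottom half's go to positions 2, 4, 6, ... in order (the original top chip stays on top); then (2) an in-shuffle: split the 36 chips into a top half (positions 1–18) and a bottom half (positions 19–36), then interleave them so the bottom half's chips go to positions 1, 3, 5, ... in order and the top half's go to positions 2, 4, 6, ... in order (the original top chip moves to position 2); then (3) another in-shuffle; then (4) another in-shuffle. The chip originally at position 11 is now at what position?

20

Track the chip from position 11 forward through each operation:
  after op 1 (out-shuffle): 11 → 21
  after op 2 (in-shuffle): 21 → 5
  after op 3 (in-shuffle): 5 → 10
  after op 4 (in-shuffle): 10 → 20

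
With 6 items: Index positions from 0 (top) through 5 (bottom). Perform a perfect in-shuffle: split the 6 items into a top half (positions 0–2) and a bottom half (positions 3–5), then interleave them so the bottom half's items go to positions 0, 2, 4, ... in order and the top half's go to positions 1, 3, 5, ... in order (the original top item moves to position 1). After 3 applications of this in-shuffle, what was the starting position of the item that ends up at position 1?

1

Work backwards from position 1, undoing one in-shuffle at a time:
1 ← 0 ← 3 ← 1
So the item now at position 1 started at position 1.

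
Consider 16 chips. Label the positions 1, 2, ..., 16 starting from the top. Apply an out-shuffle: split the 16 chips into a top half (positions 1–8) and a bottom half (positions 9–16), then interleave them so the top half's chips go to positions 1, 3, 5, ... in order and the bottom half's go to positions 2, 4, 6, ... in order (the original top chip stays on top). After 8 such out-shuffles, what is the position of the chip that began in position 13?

13

Track the chip's position through each out-shuffle:
13 → 10 → 4 → 7 → 13 → 10 → 4 → 7 → 13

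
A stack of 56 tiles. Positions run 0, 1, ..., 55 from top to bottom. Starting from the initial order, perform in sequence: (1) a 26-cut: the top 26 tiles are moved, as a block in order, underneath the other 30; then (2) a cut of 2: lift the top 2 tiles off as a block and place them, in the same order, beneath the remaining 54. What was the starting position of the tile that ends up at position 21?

Undo the operations in reverse order, starting from position 21:
  undo op 2 (cut 2): 21 ← 23
  undo op 1 (cut 26): 23 ← 49
So the tile at position 21 came from original position 49.

49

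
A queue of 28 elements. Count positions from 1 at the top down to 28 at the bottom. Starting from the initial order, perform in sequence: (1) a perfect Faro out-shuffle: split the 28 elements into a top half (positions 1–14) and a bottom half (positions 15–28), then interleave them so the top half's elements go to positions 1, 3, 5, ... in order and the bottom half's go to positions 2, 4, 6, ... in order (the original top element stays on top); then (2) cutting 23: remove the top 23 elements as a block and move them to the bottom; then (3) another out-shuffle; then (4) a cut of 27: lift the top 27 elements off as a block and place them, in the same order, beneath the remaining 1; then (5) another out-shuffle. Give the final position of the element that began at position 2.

4

Track the element from position 2 forward through each operation:
  after op 1 (out-shuffle): 2 → 3
  after op 2 (cut 23): 3 → 8
  after op 3 (out-shuffle): 8 → 15
  after op 4 (cut 27): 15 → 16
  after op 5 (out-shuffle): 16 → 4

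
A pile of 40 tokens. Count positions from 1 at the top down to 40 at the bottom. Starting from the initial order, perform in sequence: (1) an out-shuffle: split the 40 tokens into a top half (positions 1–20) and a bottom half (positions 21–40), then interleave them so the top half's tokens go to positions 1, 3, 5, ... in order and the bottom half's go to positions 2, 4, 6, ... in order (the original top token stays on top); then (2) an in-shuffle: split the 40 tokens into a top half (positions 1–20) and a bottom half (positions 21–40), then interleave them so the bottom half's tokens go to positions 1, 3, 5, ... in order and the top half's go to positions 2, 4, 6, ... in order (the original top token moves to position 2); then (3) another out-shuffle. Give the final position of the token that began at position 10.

Track the token from position 10 forward through each operation:
  after op 1 (out-shuffle): 10 → 19
  after op 2 (in-shuffle): 19 → 38
  after op 3 (out-shuffle): 38 → 36

36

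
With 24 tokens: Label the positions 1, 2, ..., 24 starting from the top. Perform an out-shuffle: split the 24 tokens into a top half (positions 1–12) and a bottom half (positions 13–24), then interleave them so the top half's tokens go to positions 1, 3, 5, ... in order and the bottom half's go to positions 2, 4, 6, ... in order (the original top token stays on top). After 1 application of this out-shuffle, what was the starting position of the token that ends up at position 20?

Work backwards from position 20, undoing one out-shuffle at a time:
20 ← 22
So the token now at position 20 started at position 22.

22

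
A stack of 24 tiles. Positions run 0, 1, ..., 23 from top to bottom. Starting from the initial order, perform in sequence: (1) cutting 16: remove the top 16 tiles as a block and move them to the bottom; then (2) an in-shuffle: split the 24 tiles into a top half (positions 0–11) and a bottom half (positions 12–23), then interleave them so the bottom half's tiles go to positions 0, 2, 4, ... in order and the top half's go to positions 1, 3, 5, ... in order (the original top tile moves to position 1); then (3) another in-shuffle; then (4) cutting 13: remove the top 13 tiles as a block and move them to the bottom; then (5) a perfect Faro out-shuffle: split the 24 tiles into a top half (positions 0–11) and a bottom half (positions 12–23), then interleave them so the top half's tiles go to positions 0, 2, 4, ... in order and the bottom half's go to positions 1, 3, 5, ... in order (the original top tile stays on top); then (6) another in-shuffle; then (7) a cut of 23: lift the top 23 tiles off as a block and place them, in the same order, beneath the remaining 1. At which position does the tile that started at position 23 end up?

Track the tile from position 23 forward through each operation:
  after op 1 (cut 16): 23 → 7
  after op 2 (in-shuffle): 7 → 15
  after op 3 (in-shuffle): 15 → 6
  after op 4 (cut 13): 6 → 17
  after op 5 (out-shuffle): 17 → 11
  after op 6 (in-shuffle): 11 → 23
  after op 7 (cut 23): 23 → 0

0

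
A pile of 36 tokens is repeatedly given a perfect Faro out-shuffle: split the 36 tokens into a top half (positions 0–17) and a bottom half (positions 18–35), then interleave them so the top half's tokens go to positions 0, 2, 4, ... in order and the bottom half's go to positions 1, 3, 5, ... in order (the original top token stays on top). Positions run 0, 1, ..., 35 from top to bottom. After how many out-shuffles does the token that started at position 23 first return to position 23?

Follow position 23 under repeated out-shuffles:
23 → 11 → 22 → 9 → 18 → 1 → 2 → 4 → 8 → 16 → 32 → 29 → 23
It first returns after 12 out-shuffles.

12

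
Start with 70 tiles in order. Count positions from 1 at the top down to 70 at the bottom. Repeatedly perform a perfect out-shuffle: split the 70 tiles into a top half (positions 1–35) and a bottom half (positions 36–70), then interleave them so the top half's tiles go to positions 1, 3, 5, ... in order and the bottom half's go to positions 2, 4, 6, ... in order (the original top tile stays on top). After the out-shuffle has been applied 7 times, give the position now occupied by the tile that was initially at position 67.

31

Track the tile's position through each out-shuffle:
67 → 64 → 58 → 46 → 22 → 43 → 16 → 31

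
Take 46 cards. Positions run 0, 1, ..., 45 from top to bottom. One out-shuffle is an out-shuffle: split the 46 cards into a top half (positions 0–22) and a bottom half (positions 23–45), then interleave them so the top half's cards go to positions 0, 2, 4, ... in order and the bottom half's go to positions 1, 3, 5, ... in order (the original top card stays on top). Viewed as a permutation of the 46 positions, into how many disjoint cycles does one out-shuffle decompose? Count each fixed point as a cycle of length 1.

Trace each unvisited position around until it returns:
(0) (1 2 4 8 16 32 ... len 12) (3 6 12 24) (5 10 20 40 35 25) (7 14 28 11 22 44 ... len 12) (9 18 36 27) (15 30) (21 42 39 33) ... plus 1 more
9 cycles in total.

9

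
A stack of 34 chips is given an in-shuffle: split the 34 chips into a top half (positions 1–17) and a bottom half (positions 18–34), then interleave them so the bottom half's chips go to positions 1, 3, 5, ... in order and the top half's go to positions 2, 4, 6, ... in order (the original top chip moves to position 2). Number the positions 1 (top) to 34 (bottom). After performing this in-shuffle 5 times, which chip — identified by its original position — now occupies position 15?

Work backwards from position 15, undoing one in-shuffle at a time:
15 ← 25 ← 30 ← 15 ← 25 ← 30
So the chip now at position 15 started at position 30.

30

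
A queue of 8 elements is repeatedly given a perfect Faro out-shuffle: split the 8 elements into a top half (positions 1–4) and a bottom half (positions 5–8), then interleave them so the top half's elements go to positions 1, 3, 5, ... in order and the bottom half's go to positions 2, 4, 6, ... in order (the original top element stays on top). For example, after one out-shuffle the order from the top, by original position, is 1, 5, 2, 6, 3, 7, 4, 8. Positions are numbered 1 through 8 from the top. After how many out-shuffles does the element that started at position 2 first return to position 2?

3

Follow position 2 under repeated out-shuffles:
2 → 3 → 5 → 2
It first returns after 3 out-shuffles.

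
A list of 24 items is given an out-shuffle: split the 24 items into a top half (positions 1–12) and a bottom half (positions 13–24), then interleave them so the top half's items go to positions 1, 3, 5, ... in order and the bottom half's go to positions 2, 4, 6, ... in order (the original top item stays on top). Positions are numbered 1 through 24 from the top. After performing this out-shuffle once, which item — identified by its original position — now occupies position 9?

5

Work backwards from position 9, undoing one out-shuffle at a time:
9 ← 5
So the item now at position 9 started at position 5.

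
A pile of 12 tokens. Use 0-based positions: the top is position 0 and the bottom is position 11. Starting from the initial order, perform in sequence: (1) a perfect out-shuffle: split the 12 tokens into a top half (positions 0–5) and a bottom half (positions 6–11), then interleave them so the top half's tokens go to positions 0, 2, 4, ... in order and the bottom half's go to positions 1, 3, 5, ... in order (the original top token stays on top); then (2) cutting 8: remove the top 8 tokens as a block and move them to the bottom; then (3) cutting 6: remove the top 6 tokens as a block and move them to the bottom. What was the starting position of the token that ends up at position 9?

11

Undo the operations in reverse order, starting from position 9:
  undo op 3 (cut 6): 9 ← 3
  undo op 2 (cut 8): 3 ← 11
  undo op 1 (out-shuffle, from bottom half): 11 ← 11
So the token at position 9 came from original position 11.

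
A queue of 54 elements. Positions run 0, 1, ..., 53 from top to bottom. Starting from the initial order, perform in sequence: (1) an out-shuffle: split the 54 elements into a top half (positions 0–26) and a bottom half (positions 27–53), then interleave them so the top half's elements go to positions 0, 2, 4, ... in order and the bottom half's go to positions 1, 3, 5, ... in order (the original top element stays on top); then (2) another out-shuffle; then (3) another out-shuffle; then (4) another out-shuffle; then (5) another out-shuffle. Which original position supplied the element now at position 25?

Undo the operations in reverse order, starting from position 25:
  undo op 5 (out-shuffle, from bottom half): 25 ← 39
  undo op 4 (out-shuffle, from bottom half): 39 ← 46
  undo op 3 (out-shuffle, from top half): 46 ← 23
  undo op 2 (out-shuffle, from bottom half): 23 ← 38
  undo op 1 (out-shuffle, from top half): 38 ← 19
So the element at position 25 came from original position 19.

19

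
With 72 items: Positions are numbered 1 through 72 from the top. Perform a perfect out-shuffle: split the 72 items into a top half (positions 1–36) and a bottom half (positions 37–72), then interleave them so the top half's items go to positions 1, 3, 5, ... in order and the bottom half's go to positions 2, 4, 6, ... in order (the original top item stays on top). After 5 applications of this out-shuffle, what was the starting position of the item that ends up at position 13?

Work backwards from position 13, undoing one out-shuffle at a time:
13 ← 7 ← 4 ← 38 ← 55 ← 28
So the item now at position 13 started at position 28.

28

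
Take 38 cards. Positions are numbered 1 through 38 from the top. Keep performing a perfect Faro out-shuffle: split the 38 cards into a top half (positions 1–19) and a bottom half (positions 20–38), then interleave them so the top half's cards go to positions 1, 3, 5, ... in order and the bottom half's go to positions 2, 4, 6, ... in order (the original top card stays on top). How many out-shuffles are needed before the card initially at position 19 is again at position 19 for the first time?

Follow position 19 under repeated out-shuffles:
19 → 37 → 36 → 34 → 30 → 22 → 6 → 11 → ... → 19 (length 36)
It first returns after 36 out-shuffles.

36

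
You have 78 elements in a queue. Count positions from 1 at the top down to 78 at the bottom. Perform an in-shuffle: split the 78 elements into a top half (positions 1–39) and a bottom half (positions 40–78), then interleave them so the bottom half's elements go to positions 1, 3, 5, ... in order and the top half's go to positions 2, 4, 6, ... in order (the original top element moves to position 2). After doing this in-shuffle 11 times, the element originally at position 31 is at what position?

51

Track the element's position through each in-shuffle:
31 → 62 → 45 → 11 → 22 → 44 → 9 → 18 → 36 → 72 → 65 → 51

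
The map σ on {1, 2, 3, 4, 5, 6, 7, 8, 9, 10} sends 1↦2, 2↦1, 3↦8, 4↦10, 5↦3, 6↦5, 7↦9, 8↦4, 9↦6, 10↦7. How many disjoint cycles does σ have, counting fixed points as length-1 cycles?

2

Cycle decomposition: (1 2) (3 8 4 10 7 9 6 5).
2 cycles.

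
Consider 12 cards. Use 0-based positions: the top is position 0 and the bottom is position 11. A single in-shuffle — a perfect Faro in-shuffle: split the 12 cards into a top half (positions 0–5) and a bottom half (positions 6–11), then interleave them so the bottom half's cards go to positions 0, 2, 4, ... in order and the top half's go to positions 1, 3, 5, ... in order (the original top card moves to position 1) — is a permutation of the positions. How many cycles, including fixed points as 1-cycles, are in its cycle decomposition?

1

Trace each unvisited position around until it returns:
(0 1 3 7 2 5 ... len 12)
1 cycle in total.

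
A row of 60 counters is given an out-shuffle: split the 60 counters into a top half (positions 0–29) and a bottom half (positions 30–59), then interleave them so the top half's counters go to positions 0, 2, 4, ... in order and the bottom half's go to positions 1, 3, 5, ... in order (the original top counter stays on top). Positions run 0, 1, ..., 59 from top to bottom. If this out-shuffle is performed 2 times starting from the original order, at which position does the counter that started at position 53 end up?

35

Track the counter's position through each out-shuffle:
53 → 47 → 35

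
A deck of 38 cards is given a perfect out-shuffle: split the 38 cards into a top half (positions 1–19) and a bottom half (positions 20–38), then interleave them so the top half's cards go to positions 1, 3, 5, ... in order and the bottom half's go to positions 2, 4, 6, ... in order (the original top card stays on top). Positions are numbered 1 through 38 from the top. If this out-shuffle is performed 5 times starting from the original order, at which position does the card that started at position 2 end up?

Track the card's position through each out-shuffle:
2 → 3 → 5 → 9 → 17 → 33

33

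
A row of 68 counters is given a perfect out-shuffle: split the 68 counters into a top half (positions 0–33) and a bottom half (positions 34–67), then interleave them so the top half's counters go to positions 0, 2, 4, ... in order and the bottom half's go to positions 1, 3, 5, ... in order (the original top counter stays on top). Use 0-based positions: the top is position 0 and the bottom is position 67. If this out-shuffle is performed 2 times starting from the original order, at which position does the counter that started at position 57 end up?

27

Track the counter's position through each out-shuffle:
57 → 47 → 27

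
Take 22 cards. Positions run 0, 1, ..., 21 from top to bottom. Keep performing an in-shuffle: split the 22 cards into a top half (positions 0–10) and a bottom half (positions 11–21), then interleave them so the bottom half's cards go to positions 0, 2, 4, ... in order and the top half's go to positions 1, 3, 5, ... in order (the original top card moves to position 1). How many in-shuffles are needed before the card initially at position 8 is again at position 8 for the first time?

Follow position 8 under repeated in-shuffles:
8 → 17 → 12 → 2 → 5 → 11 → 0 → 1 → 3 → 7 → 15 → 8
It first returns after 11 in-shuffles.

11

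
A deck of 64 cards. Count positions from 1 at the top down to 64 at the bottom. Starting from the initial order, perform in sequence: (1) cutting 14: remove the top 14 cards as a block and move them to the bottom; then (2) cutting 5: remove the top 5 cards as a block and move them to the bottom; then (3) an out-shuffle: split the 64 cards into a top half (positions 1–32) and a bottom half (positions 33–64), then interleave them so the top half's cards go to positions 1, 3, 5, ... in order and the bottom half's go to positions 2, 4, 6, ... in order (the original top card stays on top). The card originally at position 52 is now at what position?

2

Track the card from position 52 forward through each operation:
  after op 1 (cut 14): 52 → 38
  after op 2 (cut 5): 38 → 33
  after op 3 (out-shuffle): 33 → 2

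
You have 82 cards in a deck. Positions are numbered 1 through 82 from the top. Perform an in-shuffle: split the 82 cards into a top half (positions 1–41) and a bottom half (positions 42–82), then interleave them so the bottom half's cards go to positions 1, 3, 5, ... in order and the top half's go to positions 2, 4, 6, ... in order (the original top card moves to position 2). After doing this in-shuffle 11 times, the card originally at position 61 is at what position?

Track the card's position through each in-shuffle:
61 → 39 → 78 → 73 → 63 → 43 → 3 → 6 → 12 → 24 → 48 → 13

13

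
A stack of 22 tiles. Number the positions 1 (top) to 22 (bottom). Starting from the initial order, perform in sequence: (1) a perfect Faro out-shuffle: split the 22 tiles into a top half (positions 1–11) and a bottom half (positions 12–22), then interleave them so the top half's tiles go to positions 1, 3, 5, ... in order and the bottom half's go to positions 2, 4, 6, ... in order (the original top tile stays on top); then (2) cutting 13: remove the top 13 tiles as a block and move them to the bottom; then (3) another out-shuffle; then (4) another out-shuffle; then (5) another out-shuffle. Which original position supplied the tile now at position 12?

20

Undo the operations in reverse order, starting from position 12:
  undo op 5 (out-shuffle, from bottom half): 12 ← 17
  undo op 4 (out-shuffle, from top half): 17 ← 9
  undo op 3 (out-shuffle, from top half): 9 ← 5
  undo op 2 (cut 13): 5 ← 18
  undo op 1 (out-shuffle, from bottom half): 18 ← 20
So the tile at position 12 came from original position 20.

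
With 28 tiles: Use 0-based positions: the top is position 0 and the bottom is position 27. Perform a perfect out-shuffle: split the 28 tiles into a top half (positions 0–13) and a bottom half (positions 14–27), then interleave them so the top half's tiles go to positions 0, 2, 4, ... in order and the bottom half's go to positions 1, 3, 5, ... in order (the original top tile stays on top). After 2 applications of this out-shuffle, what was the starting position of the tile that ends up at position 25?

Work backwards from position 25, undoing one out-shuffle at a time:
25 ← 26 ← 13
So the tile now at position 25 started at position 13.

13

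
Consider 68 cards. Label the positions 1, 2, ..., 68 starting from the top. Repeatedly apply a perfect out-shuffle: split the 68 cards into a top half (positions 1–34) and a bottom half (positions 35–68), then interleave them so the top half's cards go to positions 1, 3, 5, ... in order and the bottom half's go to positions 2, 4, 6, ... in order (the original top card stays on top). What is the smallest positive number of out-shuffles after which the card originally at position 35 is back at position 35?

66

Follow position 35 under repeated out-shuffles:
35 → 2 → 3 → 5 → 9 → 17 → 33 → 65 → ... → 35 (length 66)
It first returns after 66 out-shuffles.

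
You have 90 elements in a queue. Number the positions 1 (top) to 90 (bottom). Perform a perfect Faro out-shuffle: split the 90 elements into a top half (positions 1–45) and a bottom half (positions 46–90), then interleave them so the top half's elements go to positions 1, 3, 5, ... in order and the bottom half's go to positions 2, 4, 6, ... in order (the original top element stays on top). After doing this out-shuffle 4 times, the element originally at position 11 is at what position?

72

Track the element's position through each out-shuffle:
11 → 21 → 41 → 81 → 72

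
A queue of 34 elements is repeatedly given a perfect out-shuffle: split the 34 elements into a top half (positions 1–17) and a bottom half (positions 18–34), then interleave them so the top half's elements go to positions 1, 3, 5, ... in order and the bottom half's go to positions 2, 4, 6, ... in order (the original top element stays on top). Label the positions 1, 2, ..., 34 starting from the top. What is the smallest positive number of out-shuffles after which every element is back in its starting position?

10

The out-shuffle permutes the 34 positions with cycle lengths [1, 1, 2, 10, 10, 10].
Every element is home exactly when every cycle has completed a whole number of laps, i.e. after lcm(1, 2, 10) = 10 out-shuffles.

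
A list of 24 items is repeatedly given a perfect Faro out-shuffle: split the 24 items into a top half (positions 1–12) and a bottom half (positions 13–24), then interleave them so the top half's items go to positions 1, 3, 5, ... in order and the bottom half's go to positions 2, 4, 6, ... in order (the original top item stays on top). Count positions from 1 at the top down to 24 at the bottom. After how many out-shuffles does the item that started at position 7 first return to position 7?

Follow position 7 under repeated out-shuffles:
7 → 13 → 2 → 3 → 5 → 9 → 17 → 10 → 19 → 14 → 4 → 7
It first returns after 11 out-shuffles.

11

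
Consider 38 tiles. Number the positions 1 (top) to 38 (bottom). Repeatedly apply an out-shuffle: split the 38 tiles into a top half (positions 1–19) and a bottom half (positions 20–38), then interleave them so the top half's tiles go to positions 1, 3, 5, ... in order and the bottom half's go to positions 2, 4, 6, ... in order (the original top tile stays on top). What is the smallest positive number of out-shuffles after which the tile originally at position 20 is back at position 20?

36

Follow position 20 under repeated out-shuffles:
20 → 2 → 3 → 5 → 9 → 17 → 33 → 28 → ... → 20 (length 36)
It first returns after 36 out-shuffles.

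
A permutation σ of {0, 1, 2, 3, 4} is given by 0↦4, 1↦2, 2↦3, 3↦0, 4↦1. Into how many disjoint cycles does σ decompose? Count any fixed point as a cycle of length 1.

1

Cycle decomposition: (0 4 1 2 3).
1 cycle.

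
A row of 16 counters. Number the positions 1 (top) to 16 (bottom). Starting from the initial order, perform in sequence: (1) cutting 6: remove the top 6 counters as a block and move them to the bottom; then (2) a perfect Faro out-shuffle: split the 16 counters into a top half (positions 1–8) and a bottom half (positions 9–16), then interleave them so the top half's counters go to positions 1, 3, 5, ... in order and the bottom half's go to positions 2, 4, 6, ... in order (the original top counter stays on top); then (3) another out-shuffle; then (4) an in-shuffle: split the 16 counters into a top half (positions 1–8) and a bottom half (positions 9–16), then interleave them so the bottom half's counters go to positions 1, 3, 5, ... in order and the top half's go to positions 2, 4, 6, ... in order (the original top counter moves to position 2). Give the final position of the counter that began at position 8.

Track the counter from position 8 forward through each operation:
  after op 1 (cut 6): 8 → 2
  after op 2 (out-shuffle): 2 → 3
  after op 3 (out-shuffle): 3 → 5
  after op 4 (in-shuffle): 5 → 10

10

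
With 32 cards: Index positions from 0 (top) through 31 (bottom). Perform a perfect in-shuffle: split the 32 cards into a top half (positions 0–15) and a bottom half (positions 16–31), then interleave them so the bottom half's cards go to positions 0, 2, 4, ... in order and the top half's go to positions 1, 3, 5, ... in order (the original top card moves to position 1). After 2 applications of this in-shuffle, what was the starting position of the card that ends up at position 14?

Work backwards from position 14, undoing one in-shuffle at a time:
14 ← 23 ← 11
So the card now at position 14 started at position 11.

11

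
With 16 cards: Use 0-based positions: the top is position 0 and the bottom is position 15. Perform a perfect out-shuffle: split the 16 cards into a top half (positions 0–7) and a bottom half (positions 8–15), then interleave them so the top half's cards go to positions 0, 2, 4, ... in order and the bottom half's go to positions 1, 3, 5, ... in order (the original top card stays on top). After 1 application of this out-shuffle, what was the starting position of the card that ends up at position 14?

7

Work backwards from position 14, undoing one out-shuffle at a time:
14 ← 7
So the card now at position 14 started at position 7.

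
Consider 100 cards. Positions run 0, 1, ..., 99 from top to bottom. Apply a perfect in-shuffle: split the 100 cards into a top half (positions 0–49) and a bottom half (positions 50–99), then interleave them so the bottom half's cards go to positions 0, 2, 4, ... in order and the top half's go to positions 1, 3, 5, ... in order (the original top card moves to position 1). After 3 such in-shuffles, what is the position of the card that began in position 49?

96

Track the card's position through each in-shuffle:
49 → 99 → 98 → 96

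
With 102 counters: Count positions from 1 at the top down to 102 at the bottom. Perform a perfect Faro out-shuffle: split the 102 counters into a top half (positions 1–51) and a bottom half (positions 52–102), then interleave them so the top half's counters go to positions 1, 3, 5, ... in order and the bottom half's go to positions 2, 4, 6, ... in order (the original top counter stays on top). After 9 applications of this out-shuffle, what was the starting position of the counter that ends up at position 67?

97

Work backwards from position 67, undoing one out-shuffle at a time:
67 ← 34 ← 68 ← 85 ← 43 ← 22 ← 62 ← 82 ← 92 ← 97
So the counter now at position 67 started at position 97.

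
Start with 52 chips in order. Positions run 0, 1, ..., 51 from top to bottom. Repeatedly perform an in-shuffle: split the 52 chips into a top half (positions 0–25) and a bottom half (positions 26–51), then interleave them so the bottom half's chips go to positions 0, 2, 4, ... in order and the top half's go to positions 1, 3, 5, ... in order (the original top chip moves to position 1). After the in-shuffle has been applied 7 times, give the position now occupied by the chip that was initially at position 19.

Track the chip's position through each in-shuffle:
19 → 39 → 26 → 0 → 1 → 3 → 7 → 15

15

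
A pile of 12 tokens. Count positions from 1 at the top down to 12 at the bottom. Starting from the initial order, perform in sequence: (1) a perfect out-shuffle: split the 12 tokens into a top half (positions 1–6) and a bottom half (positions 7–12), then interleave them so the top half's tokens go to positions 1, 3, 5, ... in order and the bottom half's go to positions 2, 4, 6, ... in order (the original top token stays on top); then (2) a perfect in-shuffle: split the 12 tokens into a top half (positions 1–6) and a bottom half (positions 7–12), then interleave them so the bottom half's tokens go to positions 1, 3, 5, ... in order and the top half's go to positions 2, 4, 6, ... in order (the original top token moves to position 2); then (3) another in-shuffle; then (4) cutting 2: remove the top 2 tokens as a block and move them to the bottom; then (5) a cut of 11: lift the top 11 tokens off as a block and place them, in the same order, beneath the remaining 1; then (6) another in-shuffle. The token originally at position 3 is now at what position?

12

Track the token from position 3 forward through each operation:
  after op 1 (out-shuffle): 3 → 5
  after op 2 (in-shuffle): 5 → 10
  after op 3 (in-shuffle): 10 → 7
  after op 4 (cut 2): 7 → 5
  after op 5 (cut 11): 5 → 6
  after op 6 (in-shuffle): 6 → 12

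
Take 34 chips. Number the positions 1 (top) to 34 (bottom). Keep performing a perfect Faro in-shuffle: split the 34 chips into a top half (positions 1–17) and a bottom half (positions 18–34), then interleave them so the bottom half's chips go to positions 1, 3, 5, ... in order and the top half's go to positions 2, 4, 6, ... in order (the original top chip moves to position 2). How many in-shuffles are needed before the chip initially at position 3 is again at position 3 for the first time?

12

Follow position 3 under repeated in-shuffles:
3 → 6 → 12 → 24 → 13 → 26 → 17 → 34 → 33 → 31 → 27 → 19 → 3
It first returns after 12 in-shuffles.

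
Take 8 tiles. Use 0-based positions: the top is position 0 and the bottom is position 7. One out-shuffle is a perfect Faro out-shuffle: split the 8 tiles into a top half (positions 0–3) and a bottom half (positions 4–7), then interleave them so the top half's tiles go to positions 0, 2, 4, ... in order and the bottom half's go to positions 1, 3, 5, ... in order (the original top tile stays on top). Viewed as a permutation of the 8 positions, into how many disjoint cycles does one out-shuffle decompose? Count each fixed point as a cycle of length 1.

Trace each unvisited position around until it returns:
(0) (1 2 4) (3 6 5) (7)
4 cycles in total.

4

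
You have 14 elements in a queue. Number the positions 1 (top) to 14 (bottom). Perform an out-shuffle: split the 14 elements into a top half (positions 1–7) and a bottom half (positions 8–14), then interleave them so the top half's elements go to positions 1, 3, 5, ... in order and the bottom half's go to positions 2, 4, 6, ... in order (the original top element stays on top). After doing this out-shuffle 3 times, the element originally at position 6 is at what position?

Track the element's position through each out-shuffle:
6 → 11 → 8 → 2

2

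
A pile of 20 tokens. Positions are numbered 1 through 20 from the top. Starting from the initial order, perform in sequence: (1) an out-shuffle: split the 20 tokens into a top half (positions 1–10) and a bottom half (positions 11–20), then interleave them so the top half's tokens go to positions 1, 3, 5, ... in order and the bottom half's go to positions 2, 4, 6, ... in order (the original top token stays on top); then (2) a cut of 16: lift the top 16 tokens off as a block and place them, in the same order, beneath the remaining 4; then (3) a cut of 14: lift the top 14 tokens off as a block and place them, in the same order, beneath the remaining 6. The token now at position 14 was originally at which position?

Undo the operations in reverse order, starting from position 14:
  undo op 3 (cut 14): 14 ← 8
  undo op 2 (cut 16): 8 ← 4
  undo op 1 (out-shuffle, from bottom half): 4 ← 12
So the token at position 14 came from original position 12.

12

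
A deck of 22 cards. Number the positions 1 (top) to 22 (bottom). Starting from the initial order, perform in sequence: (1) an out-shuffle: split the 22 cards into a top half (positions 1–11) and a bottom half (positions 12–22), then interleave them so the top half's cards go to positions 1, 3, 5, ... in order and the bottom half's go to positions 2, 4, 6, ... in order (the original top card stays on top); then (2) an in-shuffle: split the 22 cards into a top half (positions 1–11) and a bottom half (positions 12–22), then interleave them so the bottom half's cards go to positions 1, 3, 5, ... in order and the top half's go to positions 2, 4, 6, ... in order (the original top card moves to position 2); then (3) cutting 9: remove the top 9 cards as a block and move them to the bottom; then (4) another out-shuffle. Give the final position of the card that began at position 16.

Track the card from position 16 forward through each operation:
  after op 1 (out-shuffle): 16 → 10
  after op 2 (in-shuffle): 10 → 20
  after op 3 (cut 9): 20 → 11
  after op 4 (out-shuffle): 11 → 21

21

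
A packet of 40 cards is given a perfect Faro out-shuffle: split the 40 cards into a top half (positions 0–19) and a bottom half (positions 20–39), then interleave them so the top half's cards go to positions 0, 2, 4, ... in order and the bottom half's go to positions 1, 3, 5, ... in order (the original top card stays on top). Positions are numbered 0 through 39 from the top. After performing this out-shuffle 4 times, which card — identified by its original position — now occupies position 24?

Work backwards from position 24, undoing one out-shuffle at a time:
24 ← 12 ← 6 ← 3 ← 21
So the card now at position 24 started at position 21.

21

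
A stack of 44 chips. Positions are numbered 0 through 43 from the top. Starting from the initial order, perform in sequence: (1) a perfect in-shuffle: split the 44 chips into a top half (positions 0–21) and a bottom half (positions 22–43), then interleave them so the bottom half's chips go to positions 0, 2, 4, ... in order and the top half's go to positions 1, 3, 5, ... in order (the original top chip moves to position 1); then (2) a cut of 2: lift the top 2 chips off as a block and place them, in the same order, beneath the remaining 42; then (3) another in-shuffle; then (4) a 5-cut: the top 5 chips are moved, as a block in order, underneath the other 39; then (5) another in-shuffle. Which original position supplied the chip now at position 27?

16

Undo the operations in reverse order, starting from position 27:
  undo op 5 (in-shuffle, from top half): 27 ← 13
  undo op 4 (cut 5): 13 ← 18
  undo op 3 (in-shuffle, from bottom half): 18 ← 31
  undo op 2 (cut 2): 31 ← 33
  undo op 1 (in-shuffle, from top half): 33 ← 16
So the chip at position 27 came from original position 16.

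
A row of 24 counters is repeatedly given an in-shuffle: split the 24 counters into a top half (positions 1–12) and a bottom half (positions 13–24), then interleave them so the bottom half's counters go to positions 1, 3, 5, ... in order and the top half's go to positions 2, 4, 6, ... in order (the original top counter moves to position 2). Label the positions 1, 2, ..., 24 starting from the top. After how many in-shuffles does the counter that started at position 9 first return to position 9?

Follow position 9 under repeated in-shuffles:
9 → 18 → 11 → 22 → 19 → 13 → 1 → 2 → 4 → 8 → 16 → 7 → 14 → 3 → 6 → 12 → 24 → 23 → 21 → 17 → 9
It first returns after 20 in-shuffles.

20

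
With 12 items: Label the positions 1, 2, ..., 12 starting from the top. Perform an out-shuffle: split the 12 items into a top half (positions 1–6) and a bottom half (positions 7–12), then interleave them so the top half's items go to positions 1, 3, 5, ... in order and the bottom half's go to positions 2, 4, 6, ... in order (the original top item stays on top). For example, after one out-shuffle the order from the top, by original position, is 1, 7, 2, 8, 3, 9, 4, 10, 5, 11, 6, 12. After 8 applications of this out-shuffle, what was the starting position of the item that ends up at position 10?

Work backwards from position 10, undoing one out-shuffle at a time:
10 ← 11 ← 6 ← 9 ← 5 ← 3 ← 2 ← 7 ← 4
So the item now at position 10 started at position 4.

4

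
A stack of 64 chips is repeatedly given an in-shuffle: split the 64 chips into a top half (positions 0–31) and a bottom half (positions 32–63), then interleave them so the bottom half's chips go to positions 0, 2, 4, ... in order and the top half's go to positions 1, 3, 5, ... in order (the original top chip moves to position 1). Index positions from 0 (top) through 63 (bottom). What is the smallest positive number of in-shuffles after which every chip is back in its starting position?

The in-shuffle permutes the 64 positions with cycle lengths [4, 12, 12, 12, 12, 12].
Every chip is home exactly when every cycle has completed a whole number of laps, i.e. after lcm(4, 12) = 12 in-shuffles.

12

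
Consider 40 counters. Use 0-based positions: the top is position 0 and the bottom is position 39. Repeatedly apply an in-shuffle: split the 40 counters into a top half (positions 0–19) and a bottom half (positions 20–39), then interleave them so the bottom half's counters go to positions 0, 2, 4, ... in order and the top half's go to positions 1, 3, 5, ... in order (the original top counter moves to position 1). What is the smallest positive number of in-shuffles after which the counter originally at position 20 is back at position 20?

20

Follow position 20 under repeated in-shuffles:
20 → 0 → 1 → 3 → 7 → 15 → 31 → 22 → 4 → 9 → 19 → 39 → 38 → 36 → 32 → 24 → 8 → 17 → 35 → 30 → 20
It first returns after 20 in-shuffles.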